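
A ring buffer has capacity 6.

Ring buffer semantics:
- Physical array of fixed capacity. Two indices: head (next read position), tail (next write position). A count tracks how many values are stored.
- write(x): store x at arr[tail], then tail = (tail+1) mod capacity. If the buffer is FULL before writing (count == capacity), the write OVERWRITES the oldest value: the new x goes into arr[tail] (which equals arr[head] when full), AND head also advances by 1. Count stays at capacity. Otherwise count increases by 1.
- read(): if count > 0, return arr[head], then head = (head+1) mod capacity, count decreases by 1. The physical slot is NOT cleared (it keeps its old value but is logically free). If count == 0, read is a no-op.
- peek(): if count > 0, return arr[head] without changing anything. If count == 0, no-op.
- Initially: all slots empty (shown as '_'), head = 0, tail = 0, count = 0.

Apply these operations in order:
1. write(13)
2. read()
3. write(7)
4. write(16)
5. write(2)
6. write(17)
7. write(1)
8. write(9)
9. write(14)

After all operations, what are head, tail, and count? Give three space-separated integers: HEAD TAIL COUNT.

Answer: 2 2 6

Derivation:
After op 1 (write(13)): arr=[13 _ _ _ _ _] head=0 tail=1 count=1
After op 2 (read()): arr=[13 _ _ _ _ _] head=1 tail=1 count=0
After op 3 (write(7)): arr=[13 7 _ _ _ _] head=1 tail=2 count=1
After op 4 (write(16)): arr=[13 7 16 _ _ _] head=1 tail=3 count=2
After op 5 (write(2)): arr=[13 7 16 2 _ _] head=1 tail=4 count=3
After op 6 (write(17)): arr=[13 7 16 2 17 _] head=1 tail=5 count=4
After op 7 (write(1)): arr=[13 7 16 2 17 1] head=1 tail=0 count=5
After op 8 (write(9)): arr=[9 7 16 2 17 1] head=1 tail=1 count=6
After op 9 (write(14)): arr=[9 14 16 2 17 1] head=2 tail=2 count=6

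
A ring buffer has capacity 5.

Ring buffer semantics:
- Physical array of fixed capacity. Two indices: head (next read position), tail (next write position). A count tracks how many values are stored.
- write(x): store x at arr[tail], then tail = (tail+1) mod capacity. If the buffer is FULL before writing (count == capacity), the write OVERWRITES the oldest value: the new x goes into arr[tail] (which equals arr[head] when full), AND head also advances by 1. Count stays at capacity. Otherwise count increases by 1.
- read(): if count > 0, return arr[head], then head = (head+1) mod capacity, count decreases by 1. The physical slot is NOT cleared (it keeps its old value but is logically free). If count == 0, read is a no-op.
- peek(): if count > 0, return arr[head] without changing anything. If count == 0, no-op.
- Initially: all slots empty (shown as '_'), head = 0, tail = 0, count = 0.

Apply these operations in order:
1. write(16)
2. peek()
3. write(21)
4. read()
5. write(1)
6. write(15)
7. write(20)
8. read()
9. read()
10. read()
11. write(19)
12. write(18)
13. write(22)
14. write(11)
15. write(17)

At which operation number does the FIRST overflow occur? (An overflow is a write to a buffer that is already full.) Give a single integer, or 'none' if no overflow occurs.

After op 1 (write(16)): arr=[16 _ _ _ _] head=0 tail=1 count=1
After op 2 (peek()): arr=[16 _ _ _ _] head=0 tail=1 count=1
After op 3 (write(21)): arr=[16 21 _ _ _] head=0 tail=2 count=2
After op 4 (read()): arr=[16 21 _ _ _] head=1 tail=2 count=1
After op 5 (write(1)): arr=[16 21 1 _ _] head=1 tail=3 count=2
After op 6 (write(15)): arr=[16 21 1 15 _] head=1 tail=4 count=3
After op 7 (write(20)): arr=[16 21 1 15 20] head=1 tail=0 count=4
After op 8 (read()): arr=[16 21 1 15 20] head=2 tail=0 count=3
After op 9 (read()): arr=[16 21 1 15 20] head=3 tail=0 count=2
After op 10 (read()): arr=[16 21 1 15 20] head=4 tail=0 count=1
After op 11 (write(19)): arr=[19 21 1 15 20] head=4 tail=1 count=2
After op 12 (write(18)): arr=[19 18 1 15 20] head=4 tail=2 count=3
After op 13 (write(22)): arr=[19 18 22 15 20] head=4 tail=3 count=4
After op 14 (write(11)): arr=[19 18 22 11 20] head=4 tail=4 count=5
After op 15 (write(17)): arr=[19 18 22 11 17] head=0 tail=0 count=5

Answer: 15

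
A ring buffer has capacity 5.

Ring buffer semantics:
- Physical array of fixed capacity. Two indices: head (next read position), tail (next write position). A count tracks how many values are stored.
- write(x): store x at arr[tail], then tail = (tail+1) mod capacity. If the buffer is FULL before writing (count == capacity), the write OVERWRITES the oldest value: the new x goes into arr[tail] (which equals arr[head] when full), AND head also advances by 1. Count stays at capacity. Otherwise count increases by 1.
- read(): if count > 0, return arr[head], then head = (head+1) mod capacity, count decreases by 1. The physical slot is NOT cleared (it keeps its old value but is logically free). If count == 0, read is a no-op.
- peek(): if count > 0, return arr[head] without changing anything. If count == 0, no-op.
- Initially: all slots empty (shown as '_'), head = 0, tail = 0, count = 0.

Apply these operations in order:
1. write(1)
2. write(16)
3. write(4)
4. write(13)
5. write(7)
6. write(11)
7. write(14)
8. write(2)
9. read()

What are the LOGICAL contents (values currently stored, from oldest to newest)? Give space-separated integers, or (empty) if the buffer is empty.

Answer: 7 11 14 2

Derivation:
After op 1 (write(1)): arr=[1 _ _ _ _] head=0 tail=1 count=1
After op 2 (write(16)): arr=[1 16 _ _ _] head=0 tail=2 count=2
After op 3 (write(4)): arr=[1 16 4 _ _] head=0 tail=3 count=3
After op 4 (write(13)): arr=[1 16 4 13 _] head=0 tail=4 count=4
After op 5 (write(7)): arr=[1 16 4 13 7] head=0 tail=0 count=5
After op 6 (write(11)): arr=[11 16 4 13 7] head=1 tail=1 count=5
After op 7 (write(14)): arr=[11 14 4 13 7] head=2 tail=2 count=5
After op 8 (write(2)): arr=[11 14 2 13 7] head=3 tail=3 count=5
After op 9 (read()): arr=[11 14 2 13 7] head=4 tail=3 count=4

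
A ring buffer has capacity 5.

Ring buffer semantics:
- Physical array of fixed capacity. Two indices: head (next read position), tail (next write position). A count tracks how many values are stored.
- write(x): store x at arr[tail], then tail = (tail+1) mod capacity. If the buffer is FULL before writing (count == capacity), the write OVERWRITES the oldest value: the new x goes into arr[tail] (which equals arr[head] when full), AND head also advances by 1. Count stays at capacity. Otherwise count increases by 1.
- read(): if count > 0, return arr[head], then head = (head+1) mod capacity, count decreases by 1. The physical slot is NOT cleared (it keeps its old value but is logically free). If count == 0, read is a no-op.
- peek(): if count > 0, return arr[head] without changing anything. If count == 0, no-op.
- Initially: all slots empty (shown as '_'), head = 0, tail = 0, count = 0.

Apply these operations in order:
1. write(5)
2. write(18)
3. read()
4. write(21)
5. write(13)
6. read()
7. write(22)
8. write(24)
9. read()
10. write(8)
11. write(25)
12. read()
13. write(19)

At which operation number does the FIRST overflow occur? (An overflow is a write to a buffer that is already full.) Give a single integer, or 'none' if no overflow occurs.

After op 1 (write(5)): arr=[5 _ _ _ _] head=0 tail=1 count=1
After op 2 (write(18)): arr=[5 18 _ _ _] head=0 tail=2 count=2
After op 3 (read()): arr=[5 18 _ _ _] head=1 tail=2 count=1
After op 4 (write(21)): arr=[5 18 21 _ _] head=1 tail=3 count=2
After op 5 (write(13)): arr=[5 18 21 13 _] head=1 tail=4 count=3
After op 6 (read()): arr=[5 18 21 13 _] head=2 tail=4 count=2
After op 7 (write(22)): arr=[5 18 21 13 22] head=2 tail=0 count=3
After op 8 (write(24)): arr=[24 18 21 13 22] head=2 tail=1 count=4
After op 9 (read()): arr=[24 18 21 13 22] head=3 tail=1 count=3
After op 10 (write(8)): arr=[24 8 21 13 22] head=3 tail=2 count=4
After op 11 (write(25)): arr=[24 8 25 13 22] head=3 tail=3 count=5
After op 12 (read()): arr=[24 8 25 13 22] head=4 tail=3 count=4
After op 13 (write(19)): arr=[24 8 25 19 22] head=4 tail=4 count=5

Answer: none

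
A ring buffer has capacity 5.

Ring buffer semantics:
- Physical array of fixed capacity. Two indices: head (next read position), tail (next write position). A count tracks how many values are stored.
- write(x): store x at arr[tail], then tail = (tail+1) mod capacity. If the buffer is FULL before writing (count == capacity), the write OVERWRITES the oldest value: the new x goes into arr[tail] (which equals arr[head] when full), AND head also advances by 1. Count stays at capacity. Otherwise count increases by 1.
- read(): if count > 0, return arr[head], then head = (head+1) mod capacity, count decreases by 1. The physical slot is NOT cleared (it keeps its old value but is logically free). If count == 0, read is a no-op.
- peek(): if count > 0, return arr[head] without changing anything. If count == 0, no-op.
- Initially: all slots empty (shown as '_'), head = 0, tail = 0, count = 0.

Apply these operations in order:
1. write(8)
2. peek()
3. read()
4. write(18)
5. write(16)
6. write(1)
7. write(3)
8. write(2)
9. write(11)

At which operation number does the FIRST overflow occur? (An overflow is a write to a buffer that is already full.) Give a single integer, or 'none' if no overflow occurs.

After op 1 (write(8)): arr=[8 _ _ _ _] head=0 tail=1 count=1
After op 2 (peek()): arr=[8 _ _ _ _] head=0 tail=1 count=1
After op 3 (read()): arr=[8 _ _ _ _] head=1 tail=1 count=0
After op 4 (write(18)): arr=[8 18 _ _ _] head=1 tail=2 count=1
After op 5 (write(16)): arr=[8 18 16 _ _] head=1 tail=3 count=2
After op 6 (write(1)): arr=[8 18 16 1 _] head=1 tail=4 count=3
After op 7 (write(3)): arr=[8 18 16 1 3] head=1 tail=0 count=4
After op 8 (write(2)): arr=[2 18 16 1 3] head=1 tail=1 count=5
After op 9 (write(11)): arr=[2 11 16 1 3] head=2 tail=2 count=5

Answer: 9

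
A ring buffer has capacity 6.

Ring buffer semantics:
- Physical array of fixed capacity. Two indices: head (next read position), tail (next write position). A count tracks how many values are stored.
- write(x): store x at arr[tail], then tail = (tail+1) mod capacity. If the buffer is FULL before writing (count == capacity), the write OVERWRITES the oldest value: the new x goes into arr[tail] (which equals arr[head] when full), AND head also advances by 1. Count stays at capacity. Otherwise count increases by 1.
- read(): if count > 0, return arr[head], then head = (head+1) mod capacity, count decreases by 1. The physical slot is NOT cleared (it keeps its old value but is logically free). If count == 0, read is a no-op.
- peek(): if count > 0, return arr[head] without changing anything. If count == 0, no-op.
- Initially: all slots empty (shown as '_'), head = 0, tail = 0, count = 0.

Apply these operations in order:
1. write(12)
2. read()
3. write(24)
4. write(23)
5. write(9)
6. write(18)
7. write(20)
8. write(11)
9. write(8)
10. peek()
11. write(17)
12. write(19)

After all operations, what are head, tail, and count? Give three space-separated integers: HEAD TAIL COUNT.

Answer: 4 4 6

Derivation:
After op 1 (write(12)): arr=[12 _ _ _ _ _] head=0 tail=1 count=1
After op 2 (read()): arr=[12 _ _ _ _ _] head=1 tail=1 count=0
After op 3 (write(24)): arr=[12 24 _ _ _ _] head=1 tail=2 count=1
After op 4 (write(23)): arr=[12 24 23 _ _ _] head=1 tail=3 count=2
After op 5 (write(9)): arr=[12 24 23 9 _ _] head=1 tail=4 count=3
After op 6 (write(18)): arr=[12 24 23 9 18 _] head=1 tail=5 count=4
After op 7 (write(20)): arr=[12 24 23 9 18 20] head=1 tail=0 count=5
After op 8 (write(11)): arr=[11 24 23 9 18 20] head=1 tail=1 count=6
After op 9 (write(8)): arr=[11 8 23 9 18 20] head=2 tail=2 count=6
After op 10 (peek()): arr=[11 8 23 9 18 20] head=2 tail=2 count=6
After op 11 (write(17)): arr=[11 8 17 9 18 20] head=3 tail=3 count=6
After op 12 (write(19)): arr=[11 8 17 19 18 20] head=4 tail=4 count=6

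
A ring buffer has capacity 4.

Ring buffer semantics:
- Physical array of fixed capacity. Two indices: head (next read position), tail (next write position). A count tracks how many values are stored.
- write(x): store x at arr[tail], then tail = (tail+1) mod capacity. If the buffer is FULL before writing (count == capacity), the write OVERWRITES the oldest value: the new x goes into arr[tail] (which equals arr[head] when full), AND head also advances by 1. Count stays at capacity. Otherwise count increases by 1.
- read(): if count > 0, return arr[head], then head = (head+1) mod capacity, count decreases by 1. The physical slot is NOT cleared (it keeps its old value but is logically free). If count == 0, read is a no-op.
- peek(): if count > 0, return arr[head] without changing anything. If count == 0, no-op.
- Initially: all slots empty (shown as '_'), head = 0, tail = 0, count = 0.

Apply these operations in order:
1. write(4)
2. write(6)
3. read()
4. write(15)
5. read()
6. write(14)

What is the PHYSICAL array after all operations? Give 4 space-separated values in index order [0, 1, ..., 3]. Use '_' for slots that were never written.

Answer: 4 6 15 14

Derivation:
After op 1 (write(4)): arr=[4 _ _ _] head=0 tail=1 count=1
After op 2 (write(6)): arr=[4 6 _ _] head=0 tail=2 count=2
After op 3 (read()): arr=[4 6 _ _] head=1 tail=2 count=1
After op 4 (write(15)): arr=[4 6 15 _] head=1 tail=3 count=2
After op 5 (read()): arr=[4 6 15 _] head=2 tail=3 count=1
After op 6 (write(14)): arr=[4 6 15 14] head=2 tail=0 count=2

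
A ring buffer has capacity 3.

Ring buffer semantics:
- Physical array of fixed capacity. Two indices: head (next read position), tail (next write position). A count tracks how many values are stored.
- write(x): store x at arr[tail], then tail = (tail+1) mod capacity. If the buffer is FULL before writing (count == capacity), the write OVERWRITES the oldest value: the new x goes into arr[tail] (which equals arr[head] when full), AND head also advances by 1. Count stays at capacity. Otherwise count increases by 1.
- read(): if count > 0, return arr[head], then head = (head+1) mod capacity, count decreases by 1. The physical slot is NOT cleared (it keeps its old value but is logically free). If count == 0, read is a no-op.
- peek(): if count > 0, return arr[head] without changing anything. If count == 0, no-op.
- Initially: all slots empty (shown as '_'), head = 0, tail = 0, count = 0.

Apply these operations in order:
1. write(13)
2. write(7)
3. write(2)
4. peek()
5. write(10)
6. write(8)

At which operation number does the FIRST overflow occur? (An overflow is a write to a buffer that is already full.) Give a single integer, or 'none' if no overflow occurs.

After op 1 (write(13)): arr=[13 _ _] head=0 tail=1 count=1
After op 2 (write(7)): arr=[13 7 _] head=0 tail=2 count=2
After op 3 (write(2)): arr=[13 7 2] head=0 tail=0 count=3
After op 4 (peek()): arr=[13 7 2] head=0 tail=0 count=3
After op 5 (write(10)): arr=[10 7 2] head=1 tail=1 count=3
After op 6 (write(8)): arr=[10 8 2] head=2 tail=2 count=3

Answer: 5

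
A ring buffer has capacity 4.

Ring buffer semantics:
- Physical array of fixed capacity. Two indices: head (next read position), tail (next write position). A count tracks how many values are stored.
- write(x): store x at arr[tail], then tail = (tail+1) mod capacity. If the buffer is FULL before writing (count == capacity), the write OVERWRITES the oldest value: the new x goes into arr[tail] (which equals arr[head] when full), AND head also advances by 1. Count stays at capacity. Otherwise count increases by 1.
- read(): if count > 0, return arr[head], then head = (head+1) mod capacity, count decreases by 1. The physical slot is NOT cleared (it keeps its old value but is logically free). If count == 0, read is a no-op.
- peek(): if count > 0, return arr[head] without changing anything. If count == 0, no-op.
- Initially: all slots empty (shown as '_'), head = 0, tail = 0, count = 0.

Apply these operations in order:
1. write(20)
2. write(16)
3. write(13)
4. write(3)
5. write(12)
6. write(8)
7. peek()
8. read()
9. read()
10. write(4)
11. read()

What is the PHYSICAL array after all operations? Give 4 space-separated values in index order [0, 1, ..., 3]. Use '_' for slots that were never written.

Answer: 12 8 4 3

Derivation:
After op 1 (write(20)): arr=[20 _ _ _] head=0 tail=1 count=1
After op 2 (write(16)): arr=[20 16 _ _] head=0 tail=2 count=2
After op 3 (write(13)): arr=[20 16 13 _] head=0 tail=3 count=3
After op 4 (write(3)): arr=[20 16 13 3] head=0 tail=0 count=4
After op 5 (write(12)): arr=[12 16 13 3] head=1 tail=1 count=4
After op 6 (write(8)): arr=[12 8 13 3] head=2 tail=2 count=4
After op 7 (peek()): arr=[12 8 13 3] head=2 tail=2 count=4
After op 8 (read()): arr=[12 8 13 3] head=3 tail=2 count=3
After op 9 (read()): arr=[12 8 13 3] head=0 tail=2 count=2
After op 10 (write(4)): arr=[12 8 4 3] head=0 tail=3 count=3
After op 11 (read()): arr=[12 8 4 3] head=1 tail=3 count=2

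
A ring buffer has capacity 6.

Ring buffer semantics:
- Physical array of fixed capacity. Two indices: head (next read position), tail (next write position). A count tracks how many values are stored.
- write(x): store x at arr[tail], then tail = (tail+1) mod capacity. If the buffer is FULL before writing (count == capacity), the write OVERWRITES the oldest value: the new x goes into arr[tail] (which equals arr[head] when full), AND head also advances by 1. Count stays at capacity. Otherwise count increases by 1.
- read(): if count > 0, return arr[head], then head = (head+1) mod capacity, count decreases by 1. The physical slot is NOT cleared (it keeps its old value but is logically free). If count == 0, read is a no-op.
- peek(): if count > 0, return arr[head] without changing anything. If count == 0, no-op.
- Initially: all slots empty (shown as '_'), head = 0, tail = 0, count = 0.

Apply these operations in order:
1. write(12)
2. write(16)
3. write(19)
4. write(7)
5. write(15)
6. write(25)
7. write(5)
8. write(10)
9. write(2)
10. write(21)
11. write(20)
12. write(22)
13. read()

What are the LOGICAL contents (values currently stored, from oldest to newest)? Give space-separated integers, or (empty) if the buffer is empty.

Answer: 10 2 21 20 22

Derivation:
After op 1 (write(12)): arr=[12 _ _ _ _ _] head=0 tail=1 count=1
After op 2 (write(16)): arr=[12 16 _ _ _ _] head=0 tail=2 count=2
After op 3 (write(19)): arr=[12 16 19 _ _ _] head=0 tail=3 count=3
After op 4 (write(7)): arr=[12 16 19 7 _ _] head=0 tail=4 count=4
After op 5 (write(15)): arr=[12 16 19 7 15 _] head=0 tail=5 count=5
After op 6 (write(25)): arr=[12 16 19 7 15 25] head=0 tail=0 count=6
After op 7 (write(5)): arr=[5 16 19 7 15 25] head=1 tail=1 count=6
After op 8 (write(10)): arr=[5 10 19 7 15 25] head=2 tail=2 count=6
After op 9 (write(2)): arr=[5 10 2 7 15 25] head=3 tail=3 count=6
After op 10 (write(21)): arr=[5 10 2 21 15 25] head=4 tail=4 count=6
After op 11 (write(20)): arr=[5 10 2 21 20 25] head=5 tail=5 count=6
After op 12 (write(22)): arr=[5 10 2 21 20 22] head=0 tail=0 count=6
After op 13 (read()): arr=[5 10 2 21 20 22] head=1 tail=0 count=5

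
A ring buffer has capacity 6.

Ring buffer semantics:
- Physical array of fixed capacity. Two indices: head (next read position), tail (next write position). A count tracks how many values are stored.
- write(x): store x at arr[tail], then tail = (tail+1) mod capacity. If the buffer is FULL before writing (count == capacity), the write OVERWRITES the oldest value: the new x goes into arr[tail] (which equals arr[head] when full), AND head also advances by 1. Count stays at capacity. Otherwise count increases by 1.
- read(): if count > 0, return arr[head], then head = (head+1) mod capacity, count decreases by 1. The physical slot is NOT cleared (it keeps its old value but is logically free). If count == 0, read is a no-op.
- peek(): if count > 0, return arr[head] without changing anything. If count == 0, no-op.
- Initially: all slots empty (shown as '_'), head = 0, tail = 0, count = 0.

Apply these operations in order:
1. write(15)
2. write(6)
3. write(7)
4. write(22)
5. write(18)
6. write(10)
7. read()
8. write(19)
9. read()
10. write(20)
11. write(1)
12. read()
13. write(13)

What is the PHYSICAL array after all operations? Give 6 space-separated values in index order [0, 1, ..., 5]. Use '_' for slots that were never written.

After op 1 (write(15)): arr=[15 _ _ _ _ _] head=0 tail=1 count=1
After op 2 (write(6)): arr=[15 6 _ _ _ _] head=0 tail=2 count=2
After op 3 (write(7)): arr=[15 6 7 _ _ _] head=0 tail=3 count=3
After op 4 (write(22)): arr=[15 6 7 22 _ _] head=0 tail=4 count=4
After op 5 (write(18)): arr=[15 6 7 22 18 _] head=0 tail=5 count=5
After op 6 (write(10)): arr=[15 6 7 22 18 10] head=0 tail=0 count=6
After op 7 (read()): arr=[15 6 7 22 18 10] head=1 tail=0 count=5
After op 8 (write(19)): arr=[19 6 7 22 18 10] head=1 tail=1 count=6
After op 9 (read()): arr=[19 6 7 22 18 10] head=2 tail=1 count=5
After op 10 (write(20)): arr=[19 20 7 22 18 10] head=2 tail=2 count=6
After op 11 (write(1)): arr=[19 20 1 22 18 10] head=3 tail=3 count=6
After op 12 (read()): arr=[19 20 1 22 18 10] head=4 tail=3 count=5
After op 13 (write(13)): arr=[19 20 1 13 18 10] head=4 tail=4 count=6

Answer: 19 20 1 13 18 10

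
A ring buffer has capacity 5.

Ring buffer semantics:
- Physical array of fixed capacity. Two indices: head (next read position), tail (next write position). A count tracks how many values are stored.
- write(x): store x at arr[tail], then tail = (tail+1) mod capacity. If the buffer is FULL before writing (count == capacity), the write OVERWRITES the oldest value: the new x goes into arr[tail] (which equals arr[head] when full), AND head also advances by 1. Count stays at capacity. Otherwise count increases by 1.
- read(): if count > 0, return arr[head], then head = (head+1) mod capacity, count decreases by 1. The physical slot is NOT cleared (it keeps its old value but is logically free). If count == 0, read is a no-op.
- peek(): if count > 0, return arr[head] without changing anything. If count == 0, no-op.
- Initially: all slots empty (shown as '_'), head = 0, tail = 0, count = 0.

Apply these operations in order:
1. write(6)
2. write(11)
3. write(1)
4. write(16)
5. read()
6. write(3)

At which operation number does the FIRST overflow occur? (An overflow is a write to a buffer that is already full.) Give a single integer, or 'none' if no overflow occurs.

After op 1 (write(6)): arr=[6 _ _ _ _] head=0 tail=1 count=1
After op 2 (write(11)): arr=[6 11 _ _ _] head=0 tail=2 count=2
After op 3 (write(1)): arr=[6 11 1 _ _] head=0 tail=3 count=3
After op 4 (write(16)): arr=[6 11 1 16 _] head=0 tail=4 count=4
After op 5 (read()): arr=[6 11 1 16 _] head=1 tail=4 count=3
After op 6 (write(3)): arr=[6 11 1 16 3] head=1 tail=0 count=4

Answer: none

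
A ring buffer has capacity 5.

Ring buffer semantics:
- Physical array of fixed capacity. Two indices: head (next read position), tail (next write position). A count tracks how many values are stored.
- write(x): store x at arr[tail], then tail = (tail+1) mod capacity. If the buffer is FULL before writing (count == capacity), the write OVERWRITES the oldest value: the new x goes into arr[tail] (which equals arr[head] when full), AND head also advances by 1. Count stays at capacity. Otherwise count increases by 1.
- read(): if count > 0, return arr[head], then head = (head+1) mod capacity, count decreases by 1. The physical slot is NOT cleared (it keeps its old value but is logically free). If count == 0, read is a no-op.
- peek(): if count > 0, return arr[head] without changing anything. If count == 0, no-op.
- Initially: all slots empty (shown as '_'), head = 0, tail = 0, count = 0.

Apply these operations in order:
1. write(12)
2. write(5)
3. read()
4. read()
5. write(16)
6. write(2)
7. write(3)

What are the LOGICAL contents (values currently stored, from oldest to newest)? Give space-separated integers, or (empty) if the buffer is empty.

Answer: 16 2 3

Derivation:
After op 1 (write(12)): arr=[12 _ _ _ _] head=0 tail=1 count=1
After op 2 (write(5)): arr=[12 5 _ _ _] head=0 tail=2 count=2
After op 3 (read()): arr=[12 5 _ _ _] head=1 tail=2 count=1
After op 4 (read()): arr=[12 5 _ _ _] head=2 tail=2 count=0
After op 5 (write(16)): arr=[12 5 16 _ _] head=2 tail=3 count=1
After op 6 (write(2)): arr=[12 5 16 2 _] head=2 tail=4 count=2
After op 7 (write(3)): arr=[12 5 16 2 3] head=2 tail=0 count=3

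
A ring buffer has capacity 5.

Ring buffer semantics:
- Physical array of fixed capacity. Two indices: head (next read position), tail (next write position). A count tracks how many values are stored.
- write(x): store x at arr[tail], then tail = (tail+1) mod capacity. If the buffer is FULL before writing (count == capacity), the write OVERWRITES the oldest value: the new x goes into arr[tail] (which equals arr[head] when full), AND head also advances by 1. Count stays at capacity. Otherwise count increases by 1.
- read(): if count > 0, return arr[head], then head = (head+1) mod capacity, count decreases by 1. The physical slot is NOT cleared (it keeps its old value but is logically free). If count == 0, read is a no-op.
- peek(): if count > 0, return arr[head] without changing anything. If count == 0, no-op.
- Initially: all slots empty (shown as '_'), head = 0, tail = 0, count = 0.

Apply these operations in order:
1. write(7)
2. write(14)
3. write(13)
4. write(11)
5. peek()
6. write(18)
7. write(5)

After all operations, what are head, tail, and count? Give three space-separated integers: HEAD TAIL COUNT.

Answer: 1 1 5

Derivation:
After op 1 (write(7)): arr=[7 _ _ _ _] head=0 tail=1 count=1
After op 2 (write(14)): arr=[7 14 _ _ _] head=0 tail=2 count=2
After op 3 (write(13)): arr=[7 14 13 _ _] head=0 tail=3 count=3
After op 4 (write(11)): arr=[7 14 13 11 _] head=0 tail=4 count=4
After op 5 (peek()): arr=[7 14 13 11 _] head=0 tail=4 count=4
After op 6 (write(18)): arr=[7 14 13 11 18] head=0 tail=0 count=5
After op 7 (write(5)): arr=[5 14 13 11 18] head=1 tail=1 count=5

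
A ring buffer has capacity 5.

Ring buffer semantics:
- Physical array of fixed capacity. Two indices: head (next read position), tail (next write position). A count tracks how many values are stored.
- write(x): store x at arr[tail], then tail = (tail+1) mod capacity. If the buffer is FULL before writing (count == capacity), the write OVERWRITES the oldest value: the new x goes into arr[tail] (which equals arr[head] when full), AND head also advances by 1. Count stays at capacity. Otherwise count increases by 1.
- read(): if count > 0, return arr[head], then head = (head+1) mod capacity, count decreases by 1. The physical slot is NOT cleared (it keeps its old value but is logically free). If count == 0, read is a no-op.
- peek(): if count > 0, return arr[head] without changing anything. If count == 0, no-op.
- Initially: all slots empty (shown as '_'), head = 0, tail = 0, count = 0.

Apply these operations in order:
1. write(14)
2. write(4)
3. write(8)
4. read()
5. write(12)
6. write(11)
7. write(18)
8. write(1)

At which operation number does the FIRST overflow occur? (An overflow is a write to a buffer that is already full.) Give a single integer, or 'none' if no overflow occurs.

After op 1 (write(14)): arr=[14 _ _ _ _] head=0 tail=1 count=1
After op 2 (write(4)): arr=[14 4 _ _ _] head=0 tail=2 count=2
After op 3 (write(8)): arr=[14 4 8 _ _] head=0 tail=3 count=3
After op 4 (read()): arr=[14 4 8 _ _] head=1 tail=3 count=2
After op 5 (write(12)): arr=[14 4 8 12 _] head=1 tail=4 count=3
After op 6 (write(11)): arr=[14 4 8 12 11] head=1 tail=0 count=4
After op 7 (write(18)): arr=[18 4 8 12 11] head=1 tail=1 count=5
After op 8 (write(1)): arr=[18 1 8 12 11] head=2 tail=2 count=5

Answer: 8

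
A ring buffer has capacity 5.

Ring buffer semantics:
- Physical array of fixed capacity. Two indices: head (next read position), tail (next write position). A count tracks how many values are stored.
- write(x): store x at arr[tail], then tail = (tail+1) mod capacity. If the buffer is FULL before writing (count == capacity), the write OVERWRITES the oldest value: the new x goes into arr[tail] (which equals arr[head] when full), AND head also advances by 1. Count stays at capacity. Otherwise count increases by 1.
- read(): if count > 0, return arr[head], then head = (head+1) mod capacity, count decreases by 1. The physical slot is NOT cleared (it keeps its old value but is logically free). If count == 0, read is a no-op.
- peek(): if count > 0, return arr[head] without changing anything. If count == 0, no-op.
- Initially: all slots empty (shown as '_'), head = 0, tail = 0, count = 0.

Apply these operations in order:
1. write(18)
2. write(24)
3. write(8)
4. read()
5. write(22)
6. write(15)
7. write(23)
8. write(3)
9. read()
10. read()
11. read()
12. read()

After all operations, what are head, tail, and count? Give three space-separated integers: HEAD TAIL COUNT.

Answer: 1 2 1

Derivation:
After op 1 (write(18)): arr=[18 _ _ _ _] head=0 tail=1 count=1
After op 2 (write(24)): arr=[18 24 _ _ _] head=0 tail=2 count=2
After op 3 (write(8)): arr=[18 24 8 _ _] head=0 tail=3 count=3
After op 4 (read()): arr=[18 24 8 _ _] head=1 tail=3 count=2
After op 5 (write(22)): arr=[18 24 8 22 _] head=1 tail=4 count=3
After op 6 (write(15)): arr=[18 24 8 22 15] head=1 tail=0 count=4
After op 7 (write(23)): arr=[23 24 8 22 15] head=1 tail=1 count=5
After op 8 (write(3)): arr=[23 3 8 22 15] head=2 tail=2 count=5
After op 9 (read()): arr=[23 3 8 22 15] head=3 tail=2 count=4
After op 10 (read()): arr=[23 3 8 22 15] head=4 tail=2 count=3
After op 11 (read()): arr=[23 3 8 22 15] head=0 tail=2 count=2
After op 12 (read()): arr=[23 3 8 22 15] head=1 tail=2 count=1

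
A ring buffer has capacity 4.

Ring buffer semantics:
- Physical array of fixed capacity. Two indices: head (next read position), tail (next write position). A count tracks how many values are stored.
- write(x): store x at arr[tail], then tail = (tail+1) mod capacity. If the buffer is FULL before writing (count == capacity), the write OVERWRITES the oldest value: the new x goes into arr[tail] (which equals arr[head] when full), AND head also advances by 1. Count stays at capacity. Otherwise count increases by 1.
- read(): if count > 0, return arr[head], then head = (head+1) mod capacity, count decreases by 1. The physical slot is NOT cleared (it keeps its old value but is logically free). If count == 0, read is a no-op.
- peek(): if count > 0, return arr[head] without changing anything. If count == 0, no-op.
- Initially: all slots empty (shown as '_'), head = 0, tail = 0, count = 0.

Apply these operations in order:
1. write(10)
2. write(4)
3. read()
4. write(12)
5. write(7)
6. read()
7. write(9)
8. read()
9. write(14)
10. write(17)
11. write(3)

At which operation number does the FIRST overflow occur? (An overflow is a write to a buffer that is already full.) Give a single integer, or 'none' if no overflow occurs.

After op 1 (write(10)): arr=[10 _ _ _] head=0 tail=1 count=1
After op 2 (write(4)): arr=[10 4 _ _] head=0 tail=2 count=2
After op 3 (read()): arr=[10 4 _ _] head=1 tail=2 count=1
After op 4 (write(12)): arr=[10 4 12 _] head=1 tail=3 count=2
After op 5 (write(7)): arr=[10 4 12 7] head=1 tail=0 count=3
After op 6 (read()): arr=[10 4 12 7] head=2 tail=0 count=2
After op 7 (write(9)): arr=[9 4 12 7] head=2 tail=1 count=3
After op 8 (read()): arr=[9 4 12 7] head=3 tail=1 count=2
After op 9 (write(14)): arr=[9 14 12 7] head=3 tail=2 count=3
After op 10 (write(17)): arr=[9 14 17 7] head=3 tail=3 count=4
After op 11 (write(3)): arr=[9 14 17 3] head=0 tail=0 count=4

Answer: 11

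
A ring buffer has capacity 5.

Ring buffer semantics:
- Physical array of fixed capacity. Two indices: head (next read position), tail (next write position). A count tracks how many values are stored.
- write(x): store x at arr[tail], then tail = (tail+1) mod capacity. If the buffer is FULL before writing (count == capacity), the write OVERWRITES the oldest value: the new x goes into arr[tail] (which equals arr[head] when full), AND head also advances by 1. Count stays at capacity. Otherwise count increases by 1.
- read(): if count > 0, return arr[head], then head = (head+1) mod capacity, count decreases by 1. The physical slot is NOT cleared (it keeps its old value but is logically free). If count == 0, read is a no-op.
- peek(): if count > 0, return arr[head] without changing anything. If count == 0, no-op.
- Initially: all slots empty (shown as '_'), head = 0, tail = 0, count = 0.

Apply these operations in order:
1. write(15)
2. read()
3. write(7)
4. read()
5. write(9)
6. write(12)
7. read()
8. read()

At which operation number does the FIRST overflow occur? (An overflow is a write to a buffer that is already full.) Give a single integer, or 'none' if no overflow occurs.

After op 1 (write(15)): arr=[15 _ _ _ _] head=0 tail=1 count=1
After op 2 (read()): arr=[15 _ _ _ _] head=1 tail=1 count=0
After op 3 (write(7)): arr=[15 7 _ _ _] head=1 tail=2 count=1
After op 4 (read()): arr=[15 7 _ _ _] head=2 tail=2 count=0
After op 5 (write(9)): arr=[15 7 9 _ _] head=2 tail=3 count=1
After op 6 (write(12)): arr=[15 7 9 12 _] head=2 tail=4 count=2
After op 7 (read()): arr=[15 7 9 12 _] head=3 tail=4 count=1
After op 8 (read()): arr=[15 7 9 12 _] head=4 tail=4 count=0

Answer: none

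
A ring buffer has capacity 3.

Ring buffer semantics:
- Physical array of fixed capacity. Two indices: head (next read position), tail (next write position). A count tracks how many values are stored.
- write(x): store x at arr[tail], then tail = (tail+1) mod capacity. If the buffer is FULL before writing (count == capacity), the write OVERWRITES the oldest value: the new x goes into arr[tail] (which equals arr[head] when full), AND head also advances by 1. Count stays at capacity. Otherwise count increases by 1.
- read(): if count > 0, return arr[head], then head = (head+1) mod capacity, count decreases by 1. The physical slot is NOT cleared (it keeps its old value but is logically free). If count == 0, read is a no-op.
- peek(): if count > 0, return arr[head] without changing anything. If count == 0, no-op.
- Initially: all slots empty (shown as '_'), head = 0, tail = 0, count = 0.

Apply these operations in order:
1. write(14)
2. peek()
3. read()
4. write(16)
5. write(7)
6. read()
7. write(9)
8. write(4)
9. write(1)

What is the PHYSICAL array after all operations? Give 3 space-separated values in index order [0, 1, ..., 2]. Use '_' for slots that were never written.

Answer: 9 4 1

Derivation:
After op 1 (write(14)): arr=[14 _ _] head=0 tail=1 count=1
After op 2 (peek()): arr=[14 _ _] head=0 tail=1 count=1
After op 3 (read()): arr=[14 _ _] head=1 tail=1 count=0
After op 4 (write(16)): arr=[14 16 _] head=1 tail=2 count=1
After op 5 (write(7)): arr=[14 16 7] head=1 tail=0 count=2
After op 6 (read()): arr=[14 16 7] head=2 tail=0 count=1
After op 7 (write(9)): arr=[9 16 7] head=2 tail=1 count=2
After op 8 (write(4)): arr=[9 4 7] head=2 tail=2 count=3
After op 9 (write(1)): arr=[9 4 1] head=0 tail=0 count=3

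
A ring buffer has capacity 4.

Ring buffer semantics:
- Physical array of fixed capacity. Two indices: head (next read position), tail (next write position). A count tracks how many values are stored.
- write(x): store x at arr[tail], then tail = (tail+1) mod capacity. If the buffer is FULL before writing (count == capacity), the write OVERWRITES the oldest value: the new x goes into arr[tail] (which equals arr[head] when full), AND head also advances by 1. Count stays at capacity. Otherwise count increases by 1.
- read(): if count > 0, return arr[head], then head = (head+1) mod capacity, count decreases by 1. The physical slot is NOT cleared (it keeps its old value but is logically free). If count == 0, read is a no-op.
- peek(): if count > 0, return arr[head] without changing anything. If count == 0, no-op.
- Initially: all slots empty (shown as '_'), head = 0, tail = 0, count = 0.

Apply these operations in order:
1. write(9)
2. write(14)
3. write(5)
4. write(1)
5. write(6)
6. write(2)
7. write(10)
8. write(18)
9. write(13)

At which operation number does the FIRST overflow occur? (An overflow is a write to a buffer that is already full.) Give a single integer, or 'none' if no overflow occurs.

After op 1 (write(9)): arr=[9 _ _ _] head=0 tail=1 count=1
After op 2 (write(14)): arr=[9 14 _ _] head=0 tail=2 count=2
After op 3 (write(5)): arr=[9 14 5 _] head=0 tail=3 count=3
After op 4 (write(1)): arr=[9 14 5 1] head=0 tail=0 count=4
After op 5 (write(6)): arr=[6 14 5 1] head=1 tail=1 count=4
After op 6 (write(2)): arr=[6 2 5 1] head=2 tail=2 count=4
After op 7 (write(10)): arr=[6 2 10 1] head=3 tail=3 count=4
After op 8 (write(18)): arr=[6 2 10 18] head=0 tail=0 count=4
After op 9 (write(13)): arr=[13 2 10 18] head=1 tail=1 count=4

Answer: 5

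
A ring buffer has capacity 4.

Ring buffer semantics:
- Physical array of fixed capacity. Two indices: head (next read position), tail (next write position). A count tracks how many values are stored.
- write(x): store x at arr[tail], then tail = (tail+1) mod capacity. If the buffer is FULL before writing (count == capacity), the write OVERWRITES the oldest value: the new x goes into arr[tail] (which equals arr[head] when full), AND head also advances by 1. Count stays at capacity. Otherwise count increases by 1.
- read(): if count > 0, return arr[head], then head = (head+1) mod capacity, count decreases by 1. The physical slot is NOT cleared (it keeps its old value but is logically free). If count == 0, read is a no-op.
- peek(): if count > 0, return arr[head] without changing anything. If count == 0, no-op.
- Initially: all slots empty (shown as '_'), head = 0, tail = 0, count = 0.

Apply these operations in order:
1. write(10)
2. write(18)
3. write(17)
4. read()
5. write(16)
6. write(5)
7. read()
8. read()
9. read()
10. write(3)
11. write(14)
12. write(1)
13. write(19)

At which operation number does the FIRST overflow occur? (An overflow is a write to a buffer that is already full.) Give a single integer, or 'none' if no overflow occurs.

Answer: 13

Derivation:
After op 1 (write(10)): arr=[10 _ _ _] head=0 tail=1 count=1
After op 2 (write(18)): arr=[10 18 _ _] head=0 tail=2 count=2
After op 3 (write(17)): arr=[10 18 17 _] head=0 tail=3 count=3
After op 4 (read()): arr=[10 18 17 _] head=1 tail=3 count=2
After op 5 (write(16)): arr=[10 18 17 16] head=1 tail=0 count=3
After op 6 (write(5)): arr=[5 18 17 16] head=1 tail=1 count=4
After op 7 (read()): arr=[5 18 17 16] head=2 tail=1 count=3
After op 8 (read()): arr=[5 18 17 16] head=3 tail=1 count=2
After op 9 (read()): arr=[5 18 17 16] head=0 tail=1 count=1
After op 10 (write(3)): arr=[5 3 17 16] head=0 tail=2 count=2
After op 11 (write(14)): arr=[5 3 14 16] head=0 tail=3 count=3
After op 12 (write(1)): arr=[5 3 14 1] head=0 tail=0 count=4
After op 13 (write(19)): arr=[19 3 14 1] head=1 tail=1 count=4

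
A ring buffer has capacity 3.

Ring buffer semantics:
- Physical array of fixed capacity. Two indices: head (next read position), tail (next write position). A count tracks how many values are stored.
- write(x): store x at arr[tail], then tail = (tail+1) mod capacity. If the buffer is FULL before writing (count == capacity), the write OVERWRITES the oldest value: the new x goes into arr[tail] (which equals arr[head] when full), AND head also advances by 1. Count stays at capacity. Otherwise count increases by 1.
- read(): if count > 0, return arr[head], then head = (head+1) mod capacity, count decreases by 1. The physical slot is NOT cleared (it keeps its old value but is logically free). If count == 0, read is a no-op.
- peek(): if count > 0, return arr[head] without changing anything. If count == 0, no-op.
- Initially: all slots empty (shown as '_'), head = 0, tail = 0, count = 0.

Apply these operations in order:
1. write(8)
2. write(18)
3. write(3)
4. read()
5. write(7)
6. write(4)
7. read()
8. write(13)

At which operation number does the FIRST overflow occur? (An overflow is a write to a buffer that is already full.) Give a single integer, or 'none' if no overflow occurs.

Answer: 6

Derivation:
After op 1 (write(8)): arr=[8 _ _] head=0 tail=1 count=1
After op 2 (write(18)): arr=[8 18 _] head=0 tail=2 count=2
After op 3 (write(3)): arr=[8 18 3] head=0 tail=0 count=3
After op 4 (read()): arr=[8 18 3] head=1 tail=0 count=2
After op 5 (write(7)): arr=[7 18 3] head=1 tail=1 count=3
After op 6 (write(4)): arr=[7 4 3] head=2 tail=2 count=3
After op 7 (read()): arr=[7 4 3] head=0 tail=2 count=2
After op 8 (write(13)): arr=[7 4 13] head=0 tail=0 count=3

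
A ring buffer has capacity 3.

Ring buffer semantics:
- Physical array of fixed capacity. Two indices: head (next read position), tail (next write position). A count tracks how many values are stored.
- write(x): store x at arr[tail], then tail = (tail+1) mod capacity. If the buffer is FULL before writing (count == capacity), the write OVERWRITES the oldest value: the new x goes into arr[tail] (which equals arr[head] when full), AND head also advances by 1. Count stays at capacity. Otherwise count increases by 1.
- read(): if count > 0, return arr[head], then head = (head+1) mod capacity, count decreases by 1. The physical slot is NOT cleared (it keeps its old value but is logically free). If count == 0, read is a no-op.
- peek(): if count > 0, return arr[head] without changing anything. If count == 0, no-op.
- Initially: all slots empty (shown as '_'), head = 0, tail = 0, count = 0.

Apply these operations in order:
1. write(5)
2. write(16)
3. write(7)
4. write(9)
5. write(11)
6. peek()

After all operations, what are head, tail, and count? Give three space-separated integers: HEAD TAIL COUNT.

After op 1 (write(5)): arr=[5 _ _] head=0 tail=1 count=1
After op 2 (write(16)): arr=[5 16 _] head=0 tail=2 count=2
After op 3 (write(7)): arr=[5 16 7] head=0 tail=0 count=3
After op 4 (write(9)): arr=[9 16 7] head=1 tail=1 count=3
After op 5 (write(11)): arr=[9 11 7] head=2 tail=2 count=3
After op 6 (peek()): arr=[9 11 7] head=2 tail=2 count=3

Answer: 2 2 3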